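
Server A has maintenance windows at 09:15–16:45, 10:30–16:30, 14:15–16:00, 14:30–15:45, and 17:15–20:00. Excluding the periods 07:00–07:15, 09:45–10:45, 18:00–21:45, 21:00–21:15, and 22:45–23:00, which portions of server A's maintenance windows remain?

09:15–09:45, 10:45–16:45, 17:15–18:00

A, merged: 09:15–16:45, 17:15–20:00.
B, merged: 07:00–07:15, 09:45–10:45, 18:00–21:45, 22:45–23:00.
09:15–16:45 with B removed leaves 09:15–09:45, 10:45–16:45.
17:15–20:00 with B removed leaves 17:15–18:00.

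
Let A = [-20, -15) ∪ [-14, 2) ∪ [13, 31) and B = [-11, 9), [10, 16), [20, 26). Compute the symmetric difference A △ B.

A but not B: [-20, -15), [-14, -11), [16, 20), [26, 31).
B but not A: [2, 9), [10, 13).
Combining gives A △ B.

[-20, -15) ∪ [-14, -11) ∪ [2, 9) ∪ [10, 13) ∪ [16, 20) ∪ [26, 31)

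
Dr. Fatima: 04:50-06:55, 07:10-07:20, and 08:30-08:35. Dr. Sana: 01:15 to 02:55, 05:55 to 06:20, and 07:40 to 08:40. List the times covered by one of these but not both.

Only in the first: 04:50–05:55, 06:20–06:55, 07:10–07:20.
Only in the second: 01:15–02:55, 07:40–08:30, 08:35–08:40.
Together these are the periods covered by exactly one.

01:15–02:55, 04:50–05:55, 06:20–06:55, 07:10–07:20, 07:40–08:30, 08:35–08:40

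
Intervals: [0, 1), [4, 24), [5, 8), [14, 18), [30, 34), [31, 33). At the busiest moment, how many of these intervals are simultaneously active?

2

Sweep endpoints in order; track running count of active intervals.
Peak of 2 reached at 5.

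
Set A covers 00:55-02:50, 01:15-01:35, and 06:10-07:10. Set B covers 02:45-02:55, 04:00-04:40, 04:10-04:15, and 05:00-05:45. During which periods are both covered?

A, merged: 00:55–02:50, 06:10–07:10.
B, merged: 02:45–02:55, 04:00–04:40, 05:00–05:45.
00:55–02:50 ∩ B → 02:45–02:50.
06:10–07:10 meets no B interval.

02:45–02:50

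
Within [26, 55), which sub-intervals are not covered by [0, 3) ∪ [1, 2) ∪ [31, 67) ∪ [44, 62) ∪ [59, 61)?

[26, 31)

After merging, the occupied span is [0, 3), [31, 67).
Gaps within [26, 55): [26, 31).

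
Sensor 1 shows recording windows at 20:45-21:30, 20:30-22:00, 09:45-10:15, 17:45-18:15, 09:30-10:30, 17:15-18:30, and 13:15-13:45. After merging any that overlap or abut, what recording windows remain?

09:30–10:30, 13:15–13:45, 17:15–18:30, 20:30–22:00

Sort by start: 09:30–10:30, 09:45–10:15, 13:15–13:45, 17:15–18:30, 17:45–18:15, 20:30–22:00, 20:45–21:30.
09:45–10:15 overlaps/touches 09:30–10:30 → extend to 09:30–10:30.
13:15–13:45 is disjoint → start new block.
17:15–18:30 is disjoint → start new block.
17:45–18:15 overlaps/touches 17:15–18:30 → extend to 17:15–18:30.
20:30–22:00 is disjoint → start new block.
20:45–21:30 overlaps/touches 20:30–22:00 → extend to 20:30–22:00.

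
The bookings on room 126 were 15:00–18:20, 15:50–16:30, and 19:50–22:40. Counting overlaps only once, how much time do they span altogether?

6 h 10 min

Merged: 15:00–18:20, 19:50–22:40.
Lengths: 3 h 20 min + 2 h 50 min = 6 h 10 min.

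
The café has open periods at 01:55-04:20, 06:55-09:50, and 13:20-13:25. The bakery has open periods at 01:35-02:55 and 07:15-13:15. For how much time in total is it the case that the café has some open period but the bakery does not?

1 h 50 min

A \ B = 02:55-04:20, 06:55-07:15, 13:20-13:25.
Total: 1 h 25 min + 20 min + 5 min = 1 h 50 min.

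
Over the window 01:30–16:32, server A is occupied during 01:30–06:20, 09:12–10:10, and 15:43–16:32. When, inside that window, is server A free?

06:20-09:12, 10:10-15:43

After merging, the occupied span is 01:30-06:20, 09:12-10:10, 15:43-16:32.
Uncovered inside 01:30-16:32: 06:20-09:12, 10:10-15:43.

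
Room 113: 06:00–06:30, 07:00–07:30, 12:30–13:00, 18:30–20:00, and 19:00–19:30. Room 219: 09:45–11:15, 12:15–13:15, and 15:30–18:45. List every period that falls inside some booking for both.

12:30-13:00, 18:30-18:45

First set merges to 06:00-06:30, 07:00-07:30, 12:30-13:00, 18:30-20:00.
06:00-06:30: no overlap with the second set.
07:00-07:30: no overlap with the second set.
12:30-13:00 meets the second set on 12:30-13:00.
18:30-20:00 meets the second set on 18:30-18:45.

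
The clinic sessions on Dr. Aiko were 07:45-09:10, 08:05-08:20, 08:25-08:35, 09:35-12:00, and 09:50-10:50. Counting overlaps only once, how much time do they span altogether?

3 h 50 min

Merged: 07:45–09:10, 09:35–12:00.
Lengths: 1 h 25 min + 2 h 25 min = 3 h 50 min.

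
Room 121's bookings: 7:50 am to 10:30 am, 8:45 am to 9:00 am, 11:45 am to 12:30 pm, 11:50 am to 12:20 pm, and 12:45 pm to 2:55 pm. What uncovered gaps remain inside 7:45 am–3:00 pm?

Covered (merged): 7:50 am-10:30 am, 11:45 am-12:30 pm, 12:45 pm-2:55 pm.
Complement within 7:45 am-3:00 pm: 7:45 am-7:50 am, 10:30 am-11:45 am, 12:30 pm-12:45 pm, 2:55 pm-3:00 pm.

7:45 am-7:50 am, 10:30 am-11:45 am, 12:30 pm-12:45 pm, 2:55 pm-3:00 pm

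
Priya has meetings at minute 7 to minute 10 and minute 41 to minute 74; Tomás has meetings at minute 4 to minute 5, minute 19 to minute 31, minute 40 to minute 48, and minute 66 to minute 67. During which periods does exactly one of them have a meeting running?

minute 4 to minute 5, minute 7 to minute 10, minute 19 to minute 31, minute 40 to minute 41, minute 48 to minute 66, minute 67 to minute 74

Only in the first: minute 7 to minute 10, minute 48 to minute 66, minute 67 to minute 74.
Only in the second: minute 4 to minute 5, minute 19 to minute 31, minute 40 to minute 41.
Together these are the periods covered by exactly one.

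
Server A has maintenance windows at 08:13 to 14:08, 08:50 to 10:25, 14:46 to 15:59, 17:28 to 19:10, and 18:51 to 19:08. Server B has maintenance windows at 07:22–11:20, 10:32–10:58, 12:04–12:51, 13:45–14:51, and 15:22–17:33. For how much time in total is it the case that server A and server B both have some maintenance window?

5 h 4 min

Merge the first list: 08:13-14:08, 14:46-15:59, 17:28-19:10.
Merge the second list: 07:22-11:20, 12:04-12:51, 13:45-14:51, 15:22-17:33.
A ∩ B = 08:13-11:20, 12:04-12:51, 13:45-14:08, 14:46-14:51, 15:22-15:59, 17:28-17:33.
Total: 3 h 7 min + 47 min + 23 min + 5 min + 37 min + 5 min = 5 h 4 min.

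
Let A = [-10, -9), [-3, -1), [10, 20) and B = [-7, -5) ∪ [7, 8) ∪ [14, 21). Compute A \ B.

[-10, -9) ∪ [-3, -1) ∪ [10, 14)

[-10, -9): nothing removed.
[-3, -1): nothing removed.
[10, 20) \ B = [10, 14).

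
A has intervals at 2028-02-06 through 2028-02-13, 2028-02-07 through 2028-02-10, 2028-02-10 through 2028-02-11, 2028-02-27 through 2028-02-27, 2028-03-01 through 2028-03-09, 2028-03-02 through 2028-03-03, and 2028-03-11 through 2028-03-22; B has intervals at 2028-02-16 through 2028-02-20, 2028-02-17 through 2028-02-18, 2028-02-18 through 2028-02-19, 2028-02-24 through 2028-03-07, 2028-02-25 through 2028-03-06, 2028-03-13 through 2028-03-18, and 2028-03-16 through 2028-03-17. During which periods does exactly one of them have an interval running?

A, merged: 2028-02-06 through 2028-02-13, 2028-02-27 through 2028-02-27, 2028-03-01 through 2028-03-09, 2028-03-11 through 2028-03-22.
B, merged: 2028-02-16 through 2028-02-20, 2028-02-24 through 2028-03-07, 2028-03-13 through 2028-03-18.
A \ B = 2028-02-06 through 2028-02-13, 2028-03-08 through 2028-03-09, 2028-03-11 through 2028-03-12, 2028-03-19 through 2028-03-22.
B \ A = 2028-02-16 through 2028-02-20, 2028-02-24 through 2028-02-26, 2028-02-28 through 2028-02-29.
Union of the two gives the symmetric difference.

2028-02-06 through 2028-02-13, 2028-02-16 through 2028-02-20, 2028-02-24 through 2028-02-26, 2028-02-28 through 2028-02-29, 2028-03-08 through 2028-03-09, 2028-03-11 through 2028-03-12, 2028-03-19 through 2028-03-22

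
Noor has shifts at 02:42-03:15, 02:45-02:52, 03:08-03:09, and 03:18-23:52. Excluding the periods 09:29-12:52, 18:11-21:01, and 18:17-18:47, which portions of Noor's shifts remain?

A, merged: 02:42–03:15, 03:18–23:52.
B, merged: 09:29–12:52, 18:11–21:01.
02:42–03:15 is untouched.
03:18–23:52 with B removed leaves 03:18–09:29, 12:52–18:11, 21:01–23:52.

02:42–03:15, 03:18–09:29, 12:52–18:11, 21:01–23:52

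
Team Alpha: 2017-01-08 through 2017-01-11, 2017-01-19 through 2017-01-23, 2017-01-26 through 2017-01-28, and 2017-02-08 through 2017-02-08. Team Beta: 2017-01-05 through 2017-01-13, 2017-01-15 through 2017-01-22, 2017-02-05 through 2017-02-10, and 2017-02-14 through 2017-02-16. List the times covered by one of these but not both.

A \ B = 2017-01-23 through 2017-01-23, 2017-01-26 through 2017-01-28.
B \ A = 2017-01-05 through 2017-01-07, 2017-01-12 through 2017-01-13, 2017-01-15 through 2017-01-18, 2017-02-05 through 2017-02-07, 2017-02-09 through 2017-02-10, 2017-02-14 through 2017-02-16.
Union of the two gives the symmetric difference.

2017-01-05 through 2017-01-07, 2017-01-12 through 2017-01-13, 2017-01-15 through 2017-01-18, 2017-01-23 through 2017-01-23, 2017-01-26 through 2017-01-28, 2017-02-05 through 2017-02-07, 2017-02-09 through 2017-02-10, 2017-02-14 through 2017-02-16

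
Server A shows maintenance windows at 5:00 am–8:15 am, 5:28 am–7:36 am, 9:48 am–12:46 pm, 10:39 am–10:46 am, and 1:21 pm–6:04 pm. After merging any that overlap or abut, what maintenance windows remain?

5:00 am-8:15 am, 9:48 am-12:46 pm, 1:21 pm-6:04 pm

5:28 am-7:36 am overlaps/touches 5:00 am-8:15 am → extend to 5:00 am-8:15 am.
9:48 am-12:46 pm is disjoint → start new block.
10:39 am-10:46 am overlaps/touches 9:48 am-12:46 pm → extend to 9:48 am-12:46 pm.
1:21 pm-6:04 pm is disjoint → start new block.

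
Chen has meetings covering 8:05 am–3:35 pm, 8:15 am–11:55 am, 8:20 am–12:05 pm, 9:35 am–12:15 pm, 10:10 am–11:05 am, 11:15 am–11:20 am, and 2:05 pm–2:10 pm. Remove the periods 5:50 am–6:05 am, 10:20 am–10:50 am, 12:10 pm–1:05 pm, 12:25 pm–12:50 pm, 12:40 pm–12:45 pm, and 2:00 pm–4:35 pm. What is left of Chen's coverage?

First set merges to 8:05 am-3:35 pm.
Second set merges to 5:50 am-6:05 am, 10:20 am-10:50 am, 12:10 pm-1:05 pm, 2:00 pm-4:35 pm.
8:05 am-3:35 pm minus B → 8:05 am-10:20 am, 10:50 am-12:10 pm, 1:05 pm-2:00 pm.

8:05 am-10:20 am, 10:50 am-12:10 pm, 1:05 pm-2:00 pm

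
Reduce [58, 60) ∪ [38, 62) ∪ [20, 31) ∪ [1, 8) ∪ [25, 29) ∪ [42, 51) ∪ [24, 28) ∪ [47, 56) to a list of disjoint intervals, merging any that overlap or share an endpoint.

Sort by start: [1, 8), [20, 31), [24, 28), [25, 29), [38, 62), [42, 51), [47, 56), [58, 60).
[20, 31) is disjoint → start new block.
[24, 28) overlaps/touches [20, 31) → extend to [20, 31).
[25, 29) overlaps/touches [20, 31) → extend to [20, 31).
[38, 62) is disjoint → start new block.
[42, 51) overlaps/touches [38, 62) → extend to [38, 62).
[47, 56) overlaps/touches [38, 62) → extend to [38, 62).
[58, 60) overlaps/touches [38, 62) → extend to [38, 62).

[1, 8) ∪ [20, 31) ∪ [38, 62)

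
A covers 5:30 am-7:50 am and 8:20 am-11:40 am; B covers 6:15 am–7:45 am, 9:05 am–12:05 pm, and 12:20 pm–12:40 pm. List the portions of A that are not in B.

5:30 am–7:50 am \ B = 5:30 am–6:15 am, 7:45 am–7:50 am.
8:20 am–11:40 am \ B = 8:20 am–9:05 am.

5:30 am–6:15 am, 7:45 am–7:50 am, 8:20 am–9:05 am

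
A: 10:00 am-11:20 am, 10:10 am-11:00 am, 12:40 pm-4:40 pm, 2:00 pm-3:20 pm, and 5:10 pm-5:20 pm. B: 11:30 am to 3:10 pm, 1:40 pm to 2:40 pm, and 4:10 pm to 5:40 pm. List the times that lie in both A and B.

12:40 pm–3:10 pm, 4:10 pm–4:40 pm, 5:10 pm–5:20 pm

First set merges to 10:00 am–11:20 am, 12:40 pm–4:40 pm, 5:10 pm–5:20 pm.
Second set merges to 11:30 am–3:10 pm, 4:10 pm–5:40 pm.
10:00 am–11:20 am meets no B interval.
12:40 pm–4:40 pm ∩ B → 12:40 pm–3:10 pm, 4:10 pm–4:40 pm.
5:10 pm–5:20 pm ∩ B → 5:10 pm–5:20 pm.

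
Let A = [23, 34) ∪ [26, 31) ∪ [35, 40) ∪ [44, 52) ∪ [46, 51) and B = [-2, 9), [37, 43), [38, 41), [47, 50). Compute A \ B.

[23, 34) ∪ [35, 37) ∪ [44, 47) ∪ [50, 52)

A, merged: [23, 34), [35, 40), [44, 52).
B, merged: [-2, 9), [37, 43), [47, 50).
[23, 34) is untouched.
[35, 40) with B removed leaves [35, 37).
[44, 52) with B removed leaves [44, 47), [50, 52).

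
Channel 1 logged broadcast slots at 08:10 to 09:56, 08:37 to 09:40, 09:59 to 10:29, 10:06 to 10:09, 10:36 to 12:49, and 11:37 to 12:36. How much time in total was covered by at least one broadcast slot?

4 h 29 min

Merged: 08:10–09:56, 09:59–10:29, 10:36–12:49.
Lengths: 1 h 46 min + 30 min + 2 h 13 min = 4 h 29 min.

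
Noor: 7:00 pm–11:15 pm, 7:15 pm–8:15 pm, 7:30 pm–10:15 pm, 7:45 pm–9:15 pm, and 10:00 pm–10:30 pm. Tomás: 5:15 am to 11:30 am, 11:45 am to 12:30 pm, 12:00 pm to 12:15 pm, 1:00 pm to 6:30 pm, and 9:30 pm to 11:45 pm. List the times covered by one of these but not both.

A, merged: 7:00 pm-11:15 pm.
B, merged: 5:15 am-11:30 am, 11:45 am-12:30 pm, 1:00 pm-6:30 pm, 9:30 pm-11:45 pm.
A \ B = 7:00 pm-9:30 pm.
B \ A = 5:15 am-11:30 am, 11:45 am-12:30 pm, 1:00 pm-6:30 pm, 11:15 pm-11:45 pm.
Union of the two gives the symmetric difference.

5:15 am-11:30 am, 11:45 am-12:30 pm, 1:00 pm-6:30 pm, 7:00 pm-9:30 pm, 11:15 pm-11:45 pm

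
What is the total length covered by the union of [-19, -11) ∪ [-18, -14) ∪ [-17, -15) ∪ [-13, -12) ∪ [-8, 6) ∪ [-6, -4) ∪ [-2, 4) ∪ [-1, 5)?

22

Merged: [-19, -11), [-8, 6).
Lengths: 8 + 14 = 22.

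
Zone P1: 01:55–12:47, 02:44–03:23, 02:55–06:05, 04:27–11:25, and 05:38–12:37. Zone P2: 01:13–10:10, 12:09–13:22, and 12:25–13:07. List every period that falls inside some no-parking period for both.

01:55–10:10, 12:09–12:47

First set merges to 01:55–12:47.
Second set merges to 01:13–10:10, 12:09–13:22.
01:55–12:47 meets the second set on 01:55–10:10, 12:09–12:47.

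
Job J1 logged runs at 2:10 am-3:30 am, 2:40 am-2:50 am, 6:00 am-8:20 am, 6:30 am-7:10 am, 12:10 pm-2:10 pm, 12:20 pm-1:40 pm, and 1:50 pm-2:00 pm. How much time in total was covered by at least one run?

Merged: 2:10 am–3:30 am, 6:00 am–8:20 am, 12:10 pm–2:10 pm.
Lengths: 1 h 20 min + 2 h 20 min + 2 h = 5 h 40 min.

5 h 40 min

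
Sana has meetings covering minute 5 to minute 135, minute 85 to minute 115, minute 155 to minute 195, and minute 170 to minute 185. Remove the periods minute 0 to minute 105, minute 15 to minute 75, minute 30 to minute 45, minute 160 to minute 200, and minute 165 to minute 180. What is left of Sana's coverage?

minute 105 to minute 135, minute 155 to minute 160

Merge the first list: minute 5 to minute 135, minute 155 to minute 195.
Merge the second list: minute 0 to minute 105, minute 160 to minute 200.
minute 5 to minute 135 with B removed leaves minute 105 to minute 135.
minute 155 to minute 195 with B removed leaves minute 155 to minute 160.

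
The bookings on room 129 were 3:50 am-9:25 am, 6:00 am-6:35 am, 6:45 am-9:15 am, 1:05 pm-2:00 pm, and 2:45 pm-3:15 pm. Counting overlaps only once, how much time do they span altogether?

Merged: 3:50 am–9:25 am, 1:05 pm–2:00 pm, 2:45 pm–3:15 pm.
Lengths: 5 h 35 min + 55 min + 30 min = 7 h.

7 h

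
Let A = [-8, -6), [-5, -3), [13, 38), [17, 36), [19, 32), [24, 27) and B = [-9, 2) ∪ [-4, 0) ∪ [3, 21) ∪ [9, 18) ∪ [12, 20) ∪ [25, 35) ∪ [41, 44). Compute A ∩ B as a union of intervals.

Merge the first list: [-8, -6), [-5, -3), [13, 38).
Merge the second list: [-9, 2), [3, 21), [25, 35), [41, 44).
[-8, -6) ∩ B → [-8, -6).
[-5, -3) ∩ B → [-5, -3).
[13, 38) ∩ B → [13, 21), [25, 35).

[-8, -6) ∪ [-5, -3) ∪ [13, 21) ∪ [25, 35)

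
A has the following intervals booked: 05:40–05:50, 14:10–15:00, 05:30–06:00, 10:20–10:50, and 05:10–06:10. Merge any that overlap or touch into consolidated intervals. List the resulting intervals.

Sort by start: 05:10–06:10, 05:30–06:00, 05:40–05:50, 10:20–10:50, 14:10–15:00.
05:30–06:00 overlaps/touches 05:10–06:10 → extend to 05:10–06:10.
05:40–05:50 overlaps/touches 05:10–06:10 → extend to 05:10–06:10.
10:20–10:50 is disjoint → start new block.
14:10–15:00 is disjoint → start new block.

05:10–06:10, 10:20–10:50, 14:10–15:00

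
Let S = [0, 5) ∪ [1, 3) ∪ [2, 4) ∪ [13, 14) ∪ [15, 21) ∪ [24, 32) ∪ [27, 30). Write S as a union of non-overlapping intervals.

[1, 3) overlaps/touches [0, 5) → extend to [0, 5).
[2, 4) overlaps/touches [0, 5) → extend to [0, 5).
[13, 14) is disjoint → start new block.
[15, 21) is disjoint → start new block.
[24, 32) is disjoint → start new block.
[27, 30) overlaps/touches [24, 32) → extend to [24, 32).

[0, 5) ∪ [13, 14) ∪ [15, 21) ∪ [24, 32)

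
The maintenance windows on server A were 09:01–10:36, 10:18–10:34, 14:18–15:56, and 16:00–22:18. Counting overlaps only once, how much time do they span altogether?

9 h 31 min

Merged: 09:01–10:36, 14:18–15:56, 16:00–22:18.
Lengths: 1 h 35 min + 1 h 38 min + 6 h 18 min = 9 h 31 min.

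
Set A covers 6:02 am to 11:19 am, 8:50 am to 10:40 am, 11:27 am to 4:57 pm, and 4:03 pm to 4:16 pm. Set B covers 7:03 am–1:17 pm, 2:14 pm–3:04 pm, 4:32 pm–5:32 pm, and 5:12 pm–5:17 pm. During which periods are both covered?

7:03 am–11:19 am, 11:27 am–1:17 pm, 2:14 pm–3:04 pm, 4:32 pm–4:57 pm

A, merged: 6:02 am–11:19 am, 11:27 am–4:57 pm.
B, merged: 7:03 am–1:17 pm, 2:14 pm–3:04 pm, 4:32 pm–5:32 pm.
6:02 am–11:19 am meets the second set on 7:03 am–11:19 am.
11:27 am–4:57 pm meets the second set on 11:27 am–1:17 pm, 2:14 pm–3:04 pm, 4:32 pm–4:57 pm.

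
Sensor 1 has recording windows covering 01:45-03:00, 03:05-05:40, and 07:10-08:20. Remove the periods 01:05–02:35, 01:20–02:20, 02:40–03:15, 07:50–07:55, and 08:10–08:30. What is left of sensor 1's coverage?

Merge the second list: 01:05-02:35, 02:40-03:15, 07:50-07:55, 08:10-08:30.
01:45-03:00 minus B → 02:35-02:40.
03:05-05:40 minus B → 03:15-05:40.
07:10-08:20 minus B → 07:10-07:50, 07:55-08:10.

02:35-02:40, 03:15-05:40, 07:10-07:50, 07:55-08:10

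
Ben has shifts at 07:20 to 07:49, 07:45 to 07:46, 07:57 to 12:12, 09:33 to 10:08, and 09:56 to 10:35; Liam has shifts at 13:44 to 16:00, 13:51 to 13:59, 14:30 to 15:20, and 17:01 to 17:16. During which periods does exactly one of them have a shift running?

Merge the first list: 07:20-07:49, 07:57-12:12.
Merge the second list: 13:44-16:00, 17:01-17:16.
A \ B = 07:20-07:49, 07:57-12:12.
B \ A = 13:44-16:00, 17:01-17:16.
Union of the two gives the symmetric difference.

07:20-07:49, 07:57-12:12, 13:44-16:00, 17:01-17:16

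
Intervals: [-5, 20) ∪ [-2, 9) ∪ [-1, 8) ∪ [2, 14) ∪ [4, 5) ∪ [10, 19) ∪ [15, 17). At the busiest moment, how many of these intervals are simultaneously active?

5

Walk the sorted start/end points keeping a running depth.
The depth first hits 5 at 4.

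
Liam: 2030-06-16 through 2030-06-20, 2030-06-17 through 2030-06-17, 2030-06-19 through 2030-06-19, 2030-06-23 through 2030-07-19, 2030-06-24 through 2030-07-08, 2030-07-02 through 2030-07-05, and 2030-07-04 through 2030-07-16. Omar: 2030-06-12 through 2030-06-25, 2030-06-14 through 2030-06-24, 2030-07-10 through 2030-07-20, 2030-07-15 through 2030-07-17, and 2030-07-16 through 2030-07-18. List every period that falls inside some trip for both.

2030-06-16 through 2030-06-20, 2030-06-23 through 2030-06-25, 2030-07-10 through 2030-07-19

First set merges to 2030-06-16 through 2030-06-20, 2030-06-23 through 2030-07-19.
Second set merges to 2030-06-12 through 2030-06-25, 2030-07-10 through 2030-07-20.
2030-06-16 through 2030-06-20 meets the second set on 2030-06-16 through 2030-06-20.
2030-06-23 through 2030-07-19 meets the second set on 2030-06-23 through 2030-06-25, 2030-07-10 through 2030-07-19.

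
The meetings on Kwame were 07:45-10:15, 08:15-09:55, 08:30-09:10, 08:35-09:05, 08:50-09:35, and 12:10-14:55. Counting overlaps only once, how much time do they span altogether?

5 h 15 min

Merged: 07:45–10:15, 12:10–14:55.
Lengths: 2 h 30 min + 2 h 45 min = 5 h 15 min.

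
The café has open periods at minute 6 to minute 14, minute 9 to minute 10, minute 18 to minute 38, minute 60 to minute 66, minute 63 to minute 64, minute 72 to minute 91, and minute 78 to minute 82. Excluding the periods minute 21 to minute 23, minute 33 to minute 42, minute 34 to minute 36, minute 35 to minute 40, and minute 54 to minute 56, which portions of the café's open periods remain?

A, merged: minute 6 to minute 14, minute 18 to minute 38, minute 60 to minute 66, minute 72 to minute 91.
B, merged: minute 21 to minute 23, minute 33 to minute 42, minute 54 to minute 56.
minute 6 to minute 14 is untouched.
minute 18 to minute 38 with B removed leaves minute 18 to minute 21, minute 23 to minute 33.
minute 60 to minute 66 is untouched.
minute 72 to minute 91 is untouched.

minute 6 to minute 14, minute 18 to minute 21, minute 23 to minute 33, minute 60 to minute 66, minute 72 to minute 91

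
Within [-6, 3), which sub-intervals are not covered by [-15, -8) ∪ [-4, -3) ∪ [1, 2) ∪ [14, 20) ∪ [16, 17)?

Covered (merged): [-15, -8), [-4, -3), [1, 2), [14, 20).
Complement within [-6, 3): [-6, -4), [-3, 1), [2, 3).

[-6, -4) ∪ [-3, 1) ∪ [2, 3)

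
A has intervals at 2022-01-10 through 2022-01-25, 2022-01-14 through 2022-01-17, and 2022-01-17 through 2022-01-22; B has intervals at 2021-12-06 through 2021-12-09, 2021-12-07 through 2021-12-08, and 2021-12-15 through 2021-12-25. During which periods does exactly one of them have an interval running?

2021-12-06 through 2021-12-09, 2021-12-15 through 2021-12-25, 2022-01-10 through 2022-01-25

First set merges to 2022-01-10 through 2022-01-25.
Second set merges to 2021-12-06 through 2021-12-09, 2021-12-15 through 2021-12-25.
A \ B = 2022-01-10 through 2022-01-25.
B \ A = 2021-12-06 through 2021-12-09, 2021-12-15 through 2021-12-25.
Union of the two gives the symmetric difference.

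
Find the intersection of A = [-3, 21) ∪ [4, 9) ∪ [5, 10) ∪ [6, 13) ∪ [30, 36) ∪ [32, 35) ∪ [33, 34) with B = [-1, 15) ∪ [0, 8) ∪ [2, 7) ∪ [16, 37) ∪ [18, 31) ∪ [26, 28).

[-1, 15) ∪ [16, 21) ∪ [30, 36)

Merge the first list: [-3, 21), [30, 36).
Merge the second list: [-1, 15), [16, 37).
[-3, 21) ∩ B → [-1, 15), [16, 21).
[30, 36) ∩ B → [30, 36).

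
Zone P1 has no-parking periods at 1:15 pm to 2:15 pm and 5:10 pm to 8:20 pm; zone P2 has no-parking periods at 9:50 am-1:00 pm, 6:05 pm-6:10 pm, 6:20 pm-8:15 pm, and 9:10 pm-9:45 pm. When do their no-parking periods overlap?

1:15 pm–2:15 pm: no overlap with the second set.
5:10 pm–8:20 pm meets the second set on 6:05 pm–6:10 pm, 6:20 pm–8:15 pm.

6:05 pm–6:10 pm, 6:20 pm–8:15 pm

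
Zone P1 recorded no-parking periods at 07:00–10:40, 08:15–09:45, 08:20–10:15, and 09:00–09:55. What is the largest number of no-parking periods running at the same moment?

At 09:00, 4 of the intervals are simultaneously active.
No point has more.

4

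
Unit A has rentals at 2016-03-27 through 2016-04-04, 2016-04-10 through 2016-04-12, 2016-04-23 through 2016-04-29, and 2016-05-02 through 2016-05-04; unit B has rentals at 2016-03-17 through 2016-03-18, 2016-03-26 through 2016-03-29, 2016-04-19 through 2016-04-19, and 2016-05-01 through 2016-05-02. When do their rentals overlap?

2016-03-27 through 2016-03-29, 2016-05-02 through 2016-05-02

2016-03-27 through 2016-04-04 meets the second set on 2016-03-27 through 2016-03-29.
2016-04-10 through 2016-04-12: no overlap with the second set.
2016-04-23 through 2016-04-29: no overlap with the second set.
2016-05-02 through 2016-05-04 meets the second set on 2016-05-02 through 2016-05-02.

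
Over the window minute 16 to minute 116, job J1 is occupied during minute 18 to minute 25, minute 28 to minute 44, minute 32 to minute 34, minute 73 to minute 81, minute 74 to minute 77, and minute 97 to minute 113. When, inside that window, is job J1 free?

The merged coverage is minute 18 to minute 25, minute 28 to minute 44, minute 73 to minute 81, minute 97 to minute 113.
Gaps within minute 16 to minute 116: minute 16 to minute 18, minute 25 to minute 28, minute 44 to minute 73, minute 81 to minute 97, minute 113 to minute 116.

minute 16 to minute 18, minute 25 to minute 28, minute 44 to minute 73, minute 81 to minute 97, minute 113 to minute 116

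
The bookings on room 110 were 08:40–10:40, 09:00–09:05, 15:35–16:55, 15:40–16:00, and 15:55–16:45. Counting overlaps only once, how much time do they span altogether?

3 h 20 min

Merged: 08:40–10:40, 15:35–16:55.
Lengths: 2 h + 1 h 20 min = 3 h 20 min.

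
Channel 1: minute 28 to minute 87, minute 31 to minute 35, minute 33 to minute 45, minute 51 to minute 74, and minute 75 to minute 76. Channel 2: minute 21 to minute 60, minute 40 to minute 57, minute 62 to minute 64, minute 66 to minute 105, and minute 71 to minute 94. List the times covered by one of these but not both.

First set merges to minute 28 to minute 87.
Second set merges to minute 21 to minute 60, minute 62 to minute 64, minute 66 to minute 105.
A \ B = minute 60 to minute 62, minute 64 to minute 66.
B \ A = minute 21 to minute 28, minute 87 to minute 105.
Union of the two gives the symmetric difference.

minute 21 to minute 28, minute 60 to minute 62, minute 64 to minute 66, minute 87 to minute 105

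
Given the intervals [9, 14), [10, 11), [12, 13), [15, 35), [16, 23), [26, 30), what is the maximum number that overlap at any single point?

Sweep endpoints in order; track running count of active intervals.
Peak of 2 reached at 10.

2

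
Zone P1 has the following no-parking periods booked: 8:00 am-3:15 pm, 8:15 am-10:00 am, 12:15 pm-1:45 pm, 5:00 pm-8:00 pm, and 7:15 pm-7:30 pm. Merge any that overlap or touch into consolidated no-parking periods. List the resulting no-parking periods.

8:00 am–3:15 pm, 5:00 pm–8:00 pm

8:15 am–10:00 am overlaps/touches 8:00 am–3:15 pm → extend to 8:00 am–3:15 pm.
12:15 pm–1:45 pm overlaps/touches 8:00 am–3:15 pm → extend to 8:00 am–3:15 pm.
5:00 pm–8:00 pm is disjoint → start new block.
7:15 pm–7:30 pm overlaps/touches 5:00 pm–8:00 pm → extend to 5:00 pm–8:00 pm.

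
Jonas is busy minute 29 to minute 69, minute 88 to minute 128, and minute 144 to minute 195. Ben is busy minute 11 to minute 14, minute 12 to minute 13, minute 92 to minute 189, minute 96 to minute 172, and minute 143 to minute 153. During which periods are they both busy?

Merge the second list: minute 11 to minute 14, minute 92 to minute 189.
minute 29 to minute 69: no overlap with the second set.
minute 88 to minute 128 meets the second set on minute 92 to minute 128.
minute 144 to minute 195 meets the second set on minute 144 to minute 189.

minute 92 to minute 128, minute 144 to minute 189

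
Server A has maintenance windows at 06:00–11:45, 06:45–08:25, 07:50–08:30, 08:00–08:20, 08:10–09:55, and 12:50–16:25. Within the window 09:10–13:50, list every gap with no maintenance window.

11:45-12:50

Covered (merged): 06:00-11:45, 12:50-16:25.
Gaps within 09:10-13:50: 11:45-12:50.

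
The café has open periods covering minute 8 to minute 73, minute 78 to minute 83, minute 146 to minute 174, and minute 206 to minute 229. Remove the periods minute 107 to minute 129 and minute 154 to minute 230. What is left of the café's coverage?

minute 8 to minute 73: no B overlap → unchanged.
minute 78 to minute 83: no B overlap → unchanged.
minute 146 to minute 174 minus B → minute 146 to minute 154.
minute 206 to minute 229: fully covered by B → removed.

minute 8 to minute 73, minute 78 to minute 83, minute 146 to minute 154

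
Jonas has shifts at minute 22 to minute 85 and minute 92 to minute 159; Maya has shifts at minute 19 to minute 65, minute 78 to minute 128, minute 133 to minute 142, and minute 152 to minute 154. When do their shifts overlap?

minute 22 to minute 65, minute 78 to minute 85, minute 92 to minute 128, minute 133 to minute 142, minute 152 to minute 154

minute 22 to minute 85 overlaps B on minute 22 to minute 65, minute 78 to minute 85.
minute 92 to minute 159 overlaps B on minute 92 to minute 128, minute 133 to minute 142, minute 152 to minute 154.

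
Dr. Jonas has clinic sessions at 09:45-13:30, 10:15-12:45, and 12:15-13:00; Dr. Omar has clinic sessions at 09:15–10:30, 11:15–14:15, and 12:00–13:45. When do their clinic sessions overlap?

09:45–10:30, 11:15–13:30

Merge the first list: 09:45–13:30.
Merge the second list: 09:15–10:30, 11:15–14:15.
09:45–13:30 overlaps B on 09:45–10:30, 11:15–13:30.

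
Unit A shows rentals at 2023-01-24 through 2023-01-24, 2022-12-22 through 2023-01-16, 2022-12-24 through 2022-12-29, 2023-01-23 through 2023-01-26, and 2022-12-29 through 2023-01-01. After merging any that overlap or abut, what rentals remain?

2022-12-22 through 2023-01-16, 2023-01-23 through 2023-01-26

Sort by start: 2022-12-22 through 2023-01-16, 2022-12-24 through 2022-12-29, 2022-12-29 through 2023-01-01, 2023-01-23 through 2023-01-26, 2023-01-24 through 2023-01-24.
2022-12-24 through 2022-12-29 overlaps/touches 2022-12-22 through 2023-01-16 → extend to 2022-12-22 through 2023-01-16.
2022-12-29 through 2023-01-01 overlaps/touches 2022-12-22 through 2023-01-16 → extend to 2022-12-22 through 2023-01-16.
2023-01-23 through 2023-01-26 is disjoint → start new block.
2023-01-24 through 2023-01-24 overlaps/touches 2023-01-23 through 2023-01-26 → extend to 2023-01-23 through 2023-01-26.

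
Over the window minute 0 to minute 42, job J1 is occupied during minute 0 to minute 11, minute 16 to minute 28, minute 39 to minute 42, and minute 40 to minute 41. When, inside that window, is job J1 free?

minute 11 to minute 16, minute 28 to minute 39

Covered (merged): minute 0 to minute 11, minute 16 to minute 28, minute 39 to minute 42.
Complement within minute 0 to minute 42: minute 11 to minute 16, minute 28 to minute 39.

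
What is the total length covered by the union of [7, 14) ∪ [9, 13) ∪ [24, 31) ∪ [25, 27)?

14

Merged: [7, 14), [24, 31).
Lengths: 7 + 7 = 14.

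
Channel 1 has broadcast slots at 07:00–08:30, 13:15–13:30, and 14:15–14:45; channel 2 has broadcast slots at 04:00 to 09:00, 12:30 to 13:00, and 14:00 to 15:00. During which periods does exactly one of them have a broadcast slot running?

04:00–07:00, 08:30–09:00, 12:30–13:00, 13:15–13:30, 14:00–14:15, 14:45–15:00

A \ B = 13:15–13:30.
B \ A = 04:00–07:00, 08:30–09:00, 12:30–13:00, 14:00–14:15, 14:45–15:00.
Union of the two gives the symmetric difference.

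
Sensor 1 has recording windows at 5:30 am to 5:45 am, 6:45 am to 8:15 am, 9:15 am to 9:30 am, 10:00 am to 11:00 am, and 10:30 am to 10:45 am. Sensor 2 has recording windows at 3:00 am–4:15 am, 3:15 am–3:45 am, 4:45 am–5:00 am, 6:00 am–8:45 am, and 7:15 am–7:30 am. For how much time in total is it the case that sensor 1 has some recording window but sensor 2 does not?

First set merges to 5:30 am–5:45 am, 6:45 am–8:15 am, 9:15 am–9:30 am, 10:00 am–11:00 am.
Second set merges to 3:00 am–4:15 am, 4:45 am–5:00 am, 6:00 am–8:45 am.
A \ B = 5:30 am–5:45 am, 9:15 am–9:30 am, 10:00 am–11:00 am.
Total: 15 min + 15 min + 1 h = 1 h 30 min.

1 h 30 min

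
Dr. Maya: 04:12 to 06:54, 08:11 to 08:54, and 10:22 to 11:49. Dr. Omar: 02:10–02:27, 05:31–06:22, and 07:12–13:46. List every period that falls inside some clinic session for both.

04:12–06:54 ∩ B → 05:31–06:22.
08:11–08:54 ∩ B → 08:11–08:54.
10:22–11:49 ∩ B → 10:22–11:49.

05:31–06:22, 08:11–08:54, 10:22–11:49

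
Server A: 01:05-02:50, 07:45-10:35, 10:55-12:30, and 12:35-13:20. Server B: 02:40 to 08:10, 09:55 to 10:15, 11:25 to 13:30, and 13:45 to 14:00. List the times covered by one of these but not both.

01:05-02:40, 02:50-07:45, 08:10-09:55, 10:15-10:35, 10:55-11:25, 12:30-12:35, 13:20-13:30, 13:45-14:00

A but not B: 01:05-02:40, 08:10-09:55, 10:15-10:35, 10:55-11:25.
B but not A: 02:50-07:45, 12:30-12:35, 13:20-13:30, 13:45-14:00.
Combining gives A △ B.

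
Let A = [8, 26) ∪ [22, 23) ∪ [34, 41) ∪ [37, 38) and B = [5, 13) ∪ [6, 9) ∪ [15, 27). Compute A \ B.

[13, 15) ∪ [34, 41)

Merge the first list: [8, 26), [34, 41).
Merge the second list: [5, 13), [15, 27).
[8, 26) minus B → [13, 15).
[34, 41): no B overlap → unchanged.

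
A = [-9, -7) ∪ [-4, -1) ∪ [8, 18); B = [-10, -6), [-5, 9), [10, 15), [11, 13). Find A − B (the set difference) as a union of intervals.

Second set merges to [-10, -6), [-5, 9), [10, 15).
[-9, -7): fully covered by B → removed.
[-4, -1): fully covered by B → removed.
[8, 18) minus B → [9, 10), [15, 18).

[9, 10) ∪ [15, 18)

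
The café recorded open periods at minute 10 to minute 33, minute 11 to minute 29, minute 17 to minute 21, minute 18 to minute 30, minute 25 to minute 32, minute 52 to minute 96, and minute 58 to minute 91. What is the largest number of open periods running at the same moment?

4

Walk the sorted start/end points keeping a running depth.
The depth first hits 4 at minute 18.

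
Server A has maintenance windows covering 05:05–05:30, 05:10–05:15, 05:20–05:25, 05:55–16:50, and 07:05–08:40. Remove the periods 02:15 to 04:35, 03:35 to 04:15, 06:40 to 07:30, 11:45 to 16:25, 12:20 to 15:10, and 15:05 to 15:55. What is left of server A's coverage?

05:05–05:30, 05:55–06:40, 07:30–11:45, 16:25–16:50

A, merged: 05:05–05:30, 05:55–16:50.
B, merged: 02:15–04:35, 06:40–07:30, 11:45–16:25.
05:05–05:30: nothing removed.
05:55–16:50 \ B = 05:55–06:40, 07:30–11:45, 16:25–16:50.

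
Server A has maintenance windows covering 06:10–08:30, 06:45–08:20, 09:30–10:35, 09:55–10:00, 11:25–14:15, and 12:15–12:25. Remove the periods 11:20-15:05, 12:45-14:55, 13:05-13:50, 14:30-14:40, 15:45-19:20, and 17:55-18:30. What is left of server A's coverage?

06:10-08:30, 09:30-10:35

A, merged: 06:10-08:30, 09:30-10:35, 11:25-14:15.
B, merged: 11:20-15:05, 15:45-19:20.
06:10-08:30: no B overlap → unchanged.
09:30-10:35: no B overlap → unchanged.
11:25-14:15: fully covered by B → removed.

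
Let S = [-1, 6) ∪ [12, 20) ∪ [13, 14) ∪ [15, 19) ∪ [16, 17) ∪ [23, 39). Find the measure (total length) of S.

Merged: [-1, 6), [12, 20), [23, 39).
Lengths: 7 + 8 + 16 = 31.

31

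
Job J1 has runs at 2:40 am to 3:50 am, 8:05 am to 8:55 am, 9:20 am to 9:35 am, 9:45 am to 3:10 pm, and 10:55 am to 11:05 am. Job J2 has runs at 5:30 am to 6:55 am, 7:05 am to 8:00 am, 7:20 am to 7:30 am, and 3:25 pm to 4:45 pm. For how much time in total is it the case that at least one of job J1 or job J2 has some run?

11 h 20 min

A, merged: 2:40 am-3:50 am, 8:05 am-8:55 am, 9:20 am-9:35 am, 9:45 am-3:10 pm.
B, merged: 5:30 am-6:55 am, 7:05 am-8:00 am, 3:25 pm-4:45 pm.
A ∪ B = 2:40 am-3:50 am, 5:30 am-6:55 am, 7:05 am-8:00 am, 8:05 am-8:55 am, 9:20 am-9:35 am, 9:45 am-3:10 pm, 3:25 pm-4:45 pm.
Total: 1 h 10 min + 1 h 25 min + 55 min + 50 min + 15 min + 5 h 25 min + 1 h 20 min = 11 h 20 min.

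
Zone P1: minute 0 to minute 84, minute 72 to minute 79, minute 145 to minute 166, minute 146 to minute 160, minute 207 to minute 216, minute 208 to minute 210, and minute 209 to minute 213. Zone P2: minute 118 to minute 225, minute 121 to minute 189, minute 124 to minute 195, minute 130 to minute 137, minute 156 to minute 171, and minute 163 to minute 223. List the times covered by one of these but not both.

minute 0 to minute 84, minute 118 to minute 145, minute 166 to minute 207, minute 216 to minute 225

First set merges to minute 0 to minute 84, minute 145 to minute 166, minute 207 to minute 216.
Second set merges to minute 118 to minute 225.
A \ B = minute 0 to minute 84.
B \ A = minute 118 to minute 145, minute 166 to minute 207, minute 216 to minute 225.
Union of the two gives the symmetric difference.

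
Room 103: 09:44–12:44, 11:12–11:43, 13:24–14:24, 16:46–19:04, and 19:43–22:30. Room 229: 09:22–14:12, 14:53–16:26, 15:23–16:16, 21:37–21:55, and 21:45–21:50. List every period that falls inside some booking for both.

09:44–12:44, 13:24–14:12, 21:37–21:55

First set merges to 09:44–12:44, 13:24–14:24, 16:46–19:04, 19:43–22:30.
Second set merges to 09:22–14:12, 14:53–16:26, 21:37–21:55.
09:44–12:44 overlaps B on 09:44–12:44.
13:24–14:24 overlaps B on 13:24–14:12.
16:46–19:04 falls entirely outside B.
19:43–22:30 overlaps B on 21:37–21:55.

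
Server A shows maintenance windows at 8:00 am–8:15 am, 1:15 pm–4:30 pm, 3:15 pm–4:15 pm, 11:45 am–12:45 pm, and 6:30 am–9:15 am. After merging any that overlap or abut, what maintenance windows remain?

6:30 am–9:15 am, 11:45 am–12:45 pm, 1:15 pm–4:30 pm

Sort by start: 6:30 am–9:15 am, 8:00 am–8:15 am, 11:45 am–12:45 pm, 1:15 pm–4:30 pm, 3:15 pm–4:15 pm.
8:00 am–8:15 am overlaps/touches 6:30 am–9:15 am → extend to 6:30 am–9:15 am.
11:45 am–12:45 pm is disjoint → start new block.
1:15 pm–4:30 pm is disjoint → start new block.
3:15 pm–4:15 pm overlaps/touches 1:15 pm–4:30 pm → extend to 1:15 pm–4:30 pm.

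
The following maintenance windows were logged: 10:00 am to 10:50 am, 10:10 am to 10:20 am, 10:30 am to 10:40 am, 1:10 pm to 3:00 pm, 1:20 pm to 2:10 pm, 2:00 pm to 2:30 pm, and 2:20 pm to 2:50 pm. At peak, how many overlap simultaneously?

Sweep endpoints in order; track running count of active intervals.
Peak of 3 reached at 2:00 pm.

3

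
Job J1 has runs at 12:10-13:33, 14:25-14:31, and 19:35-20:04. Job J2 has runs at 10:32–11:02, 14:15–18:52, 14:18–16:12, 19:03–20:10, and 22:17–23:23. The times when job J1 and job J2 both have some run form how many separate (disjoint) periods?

B, merged: 10:32–11:02, 14:15–18:52, 19:03–20:10, 22:17–23:23.
A ∩ B = 14:25–14:31, 19:35–20:04.
That is 2 disjoint pieces.

2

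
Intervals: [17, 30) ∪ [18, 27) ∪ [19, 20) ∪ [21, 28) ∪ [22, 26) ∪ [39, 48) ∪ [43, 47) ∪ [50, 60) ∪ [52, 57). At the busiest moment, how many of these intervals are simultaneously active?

4

Walk the sorted start/end points keeping a running depth.
The depth first hits 4 at 22.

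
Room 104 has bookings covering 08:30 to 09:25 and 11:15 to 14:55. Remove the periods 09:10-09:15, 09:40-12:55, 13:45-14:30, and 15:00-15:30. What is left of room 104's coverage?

08:30-09:25 minus B → 08:30-09:10, 09:15-09:25.
11:15-14:55 minus B → 12:55-13:45, 14:30-14:55.

08:30-09:10, 09:15-09:25, 12:55-13:45, 14:30-14:55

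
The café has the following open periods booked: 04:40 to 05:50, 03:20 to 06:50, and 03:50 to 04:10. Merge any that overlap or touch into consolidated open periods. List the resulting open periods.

03:20-06:50

Sort by start: 03:20-06:50, 03:50-04:10, 04:40-05:50.
03:50-04:10 overlaps/touches 03:20-06:50 → extend to 03:20-06:50.
04:40-05:50 overlaps/touches 03:20-06:50 → extend to 03:20-06:50.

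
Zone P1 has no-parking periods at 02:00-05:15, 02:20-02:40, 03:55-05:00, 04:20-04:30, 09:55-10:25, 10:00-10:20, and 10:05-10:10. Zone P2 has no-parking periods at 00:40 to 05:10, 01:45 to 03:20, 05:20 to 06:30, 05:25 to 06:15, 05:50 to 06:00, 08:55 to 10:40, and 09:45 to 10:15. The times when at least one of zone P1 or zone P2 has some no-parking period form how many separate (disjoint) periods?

Merge the first list: 02:00–05:15, 09:55–10:25.
Merge the second list: 00:40–05:10, 05:20–06:30, 08:55–10:40.
A ∪ B = 00:40–05:15, 05:20–06:30, 08:55–10:40.
That is 3 disjoint pieces.

3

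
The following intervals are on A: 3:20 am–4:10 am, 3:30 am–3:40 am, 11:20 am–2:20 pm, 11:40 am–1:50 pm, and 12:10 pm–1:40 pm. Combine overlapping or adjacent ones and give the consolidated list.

3:20 am–4:10 am, 11:20 am–2:20 pm

3:30 am–3:40 am overlaps/touches 3:20 am–4:10 am → extend to 3:20 am–4:10 am.
11:20 am–2:20 pm is disjoint → start new block.
11:40 am–1:50 pm overlaps/touches 11:20 am–2:20 pm → extend to 11:20 am–2:20 pm.
12:10 pm–1:40 pm overlaps/touches 11:20 am–2:20 pm → extend to 11:20 am–2:20 pm.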